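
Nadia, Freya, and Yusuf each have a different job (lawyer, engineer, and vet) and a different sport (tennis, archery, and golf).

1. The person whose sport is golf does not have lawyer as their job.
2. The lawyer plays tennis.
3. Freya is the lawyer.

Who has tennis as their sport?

Freya

With clues 1–3, Nadia and Yusuf are impossible for the one with sport tennis.
That leaves Freya.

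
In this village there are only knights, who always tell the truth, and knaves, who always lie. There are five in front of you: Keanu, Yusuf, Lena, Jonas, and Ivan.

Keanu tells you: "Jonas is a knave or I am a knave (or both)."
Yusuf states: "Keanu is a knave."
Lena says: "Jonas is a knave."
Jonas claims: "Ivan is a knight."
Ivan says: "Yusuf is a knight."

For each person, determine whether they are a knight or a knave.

Keanu: knight, Yusuf: knave, Lena: knight, Jonas: knave, Ivan: knave

Consider Keanu. Suppose Keanu is a knave.
Then Keanu's own statement would have to be false, but it can't be — contradiction.
So Keanu is a knight.
With that fixed, Yusuf's statement is false, so Yusuf is a knave.
With that fixed, Ivan's statement is false, so Ivan is a knave.
With that fixed, Jonas's statement is false, so Jonas is a knave.
With that fixed, Lena's statement is true, so Lena is a knight.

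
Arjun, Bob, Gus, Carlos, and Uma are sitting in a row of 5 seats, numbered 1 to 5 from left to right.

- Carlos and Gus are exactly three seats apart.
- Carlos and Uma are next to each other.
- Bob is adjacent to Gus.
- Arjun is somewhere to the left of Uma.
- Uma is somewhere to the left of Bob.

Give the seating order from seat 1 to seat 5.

Arjun, Carlos, Uma, Bob, Gus

From clue 1: Gus is in {1,2,4,5}.
From clues 1–3: Arjun is in {1,3,5}.
From clues 1–4: Arjun is in {1,3}.
From clues 1–5: Arjun → seat 1, Carlos → seat 2, Uma → seat 3, Bob → seat 4, Gus → seat 5.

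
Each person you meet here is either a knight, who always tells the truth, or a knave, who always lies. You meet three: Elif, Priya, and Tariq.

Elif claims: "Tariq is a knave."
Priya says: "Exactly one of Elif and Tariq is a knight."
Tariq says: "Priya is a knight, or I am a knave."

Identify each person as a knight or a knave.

Consider Elif. Suppose Elif is a knight.
Then no assignment of the remaining roles makes every statement match its speaker's type — contradiction.
So Elif is a knave.
Consider Priya. Suppose Priya is a knave.
Then whichever role Tariq has, Tariq's statement has the wrong truth value — contradiction.
So Priya is a knight.
With that fixed, Tariq's statement is true, so Tariq is a knight.

Elif: knave, Priya: knight, Tariq: knight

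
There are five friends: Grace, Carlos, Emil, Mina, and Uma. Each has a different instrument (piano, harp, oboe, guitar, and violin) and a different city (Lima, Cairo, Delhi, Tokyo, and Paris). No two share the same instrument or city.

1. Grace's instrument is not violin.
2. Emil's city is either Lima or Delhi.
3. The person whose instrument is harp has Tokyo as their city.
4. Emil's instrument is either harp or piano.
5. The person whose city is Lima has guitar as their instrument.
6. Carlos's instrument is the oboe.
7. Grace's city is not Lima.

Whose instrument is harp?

Grace

With clues 1–3, Emil is impossible for the one with instrument harp.
With clues 1–6, Carlos is impossible for the one with instrument harp.
With clues 1–7, Mina and Uma are impossible for the one with instrument harp.
That leaves Grace.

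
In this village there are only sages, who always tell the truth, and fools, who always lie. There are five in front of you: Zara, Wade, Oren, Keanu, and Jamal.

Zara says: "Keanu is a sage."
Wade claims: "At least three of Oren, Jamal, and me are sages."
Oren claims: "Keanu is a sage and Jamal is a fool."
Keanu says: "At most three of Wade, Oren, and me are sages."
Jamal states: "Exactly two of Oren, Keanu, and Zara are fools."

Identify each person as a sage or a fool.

Regardless of anyone's role, Keanu's statement is true, so Keanu is a sage.
With that fixed, Zara's statement is true, so Zara is a sage.
With that fixed, Jamal's statement is false, so Jamal is a fool.
With that fixed, Wade's statement is false, so Wade is a fool.
With that fixed, Oren's statement is true, so Oren is a sage.

Zara: sage, Wade: fool, Oren: sage, Keanu: sage, Jamal: fool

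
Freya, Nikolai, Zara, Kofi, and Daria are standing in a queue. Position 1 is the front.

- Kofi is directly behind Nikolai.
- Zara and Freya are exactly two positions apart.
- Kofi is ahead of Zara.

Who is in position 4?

Daria

With clues 1–2, Freya, Kofi, and Zara are ruled out for position 4.
With clues 1–3, Nikolai is ruled out for position 4.
So position 4 is Daria.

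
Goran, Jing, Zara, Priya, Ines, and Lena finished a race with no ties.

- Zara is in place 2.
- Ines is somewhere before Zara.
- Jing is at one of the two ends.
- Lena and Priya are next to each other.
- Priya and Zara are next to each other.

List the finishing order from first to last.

Ines, Zara, Priya, Lena, Goran, Jing

From clue 1: Zara → place 2.
From clues 1–2: Ines → place 1.
From clues 1–3: Jing → place 6.
From clues 1–4: Goran is in {3,5}.
From clues 1–5: Priya → place 3, Lena → place 4, Goran → place 5.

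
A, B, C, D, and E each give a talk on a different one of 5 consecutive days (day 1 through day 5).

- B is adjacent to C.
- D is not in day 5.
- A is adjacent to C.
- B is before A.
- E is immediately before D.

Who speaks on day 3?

With clues 1–3, D and E are ruled out for day 3.
With clues 1–5, A and C are ruled out for day 3.
So day 3 is B.

B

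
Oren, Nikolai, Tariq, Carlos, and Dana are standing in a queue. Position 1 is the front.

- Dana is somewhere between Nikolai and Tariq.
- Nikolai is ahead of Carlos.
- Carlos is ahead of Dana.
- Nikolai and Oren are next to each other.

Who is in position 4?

Dana

With clues 1–3, Carlos and Nikolai are ruled out for position 4.
With clues 1–4, Oren and Tariq are ruled out for position 4.
So position 4 is Dana.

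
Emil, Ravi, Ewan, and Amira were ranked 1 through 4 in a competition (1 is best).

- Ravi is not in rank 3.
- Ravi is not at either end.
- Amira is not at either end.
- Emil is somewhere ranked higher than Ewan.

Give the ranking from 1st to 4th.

Emil, Ravi, Amira, Ewan

From clue 1: Ravi is in {1,2,4}.
From clues 1–2: Ravi → rank 2.
From clues 1–3: Amira → rank 3.
From clues 1–4: Emil → rank 1, Ewan → rank 4.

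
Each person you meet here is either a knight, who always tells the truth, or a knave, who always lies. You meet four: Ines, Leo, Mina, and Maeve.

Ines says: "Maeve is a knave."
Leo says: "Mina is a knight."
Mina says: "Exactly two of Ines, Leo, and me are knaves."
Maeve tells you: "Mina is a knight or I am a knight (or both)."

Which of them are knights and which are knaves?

Consider Ines. Suppose Ines is a knight.
Then no assignment of the remaining roles makes every statement match its speaker's type — contradiction.
So Ines is a knave.
Consider Leo. Suppose Leo is a knight.
Then whichever role Mina has, Mina's statement has the wrong truth value — contradiction.
So Leo is a knave.
Consider Mina. Suppose Mina is a knight.
Then Leo's statement comes out true, contradicting Leo being a knave.
So Mina is a knave.
Consider Maeve. Suppose Maeve is a knave.
Then Ines's statement comes out true, contradicting Ines being a knave.
So Maeve is a knight.

Ines: knave, Leo: knave, Mina: knave, Maeve: knight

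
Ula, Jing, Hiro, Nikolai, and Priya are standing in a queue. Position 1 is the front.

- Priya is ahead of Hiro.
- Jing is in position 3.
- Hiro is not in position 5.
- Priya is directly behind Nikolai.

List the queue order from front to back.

Nikolai, Priya, Jing, Hiro, Ula

From clue 1: Hiro is in {2,3,4,5}.
From clues 1–2: Jing → position 3.
From clues 1–3: Hiro is in {2,4}.
From clues 1–4: Nikolai → position 1, Priya → position 2, Hiro → position 4, Ula → position 5.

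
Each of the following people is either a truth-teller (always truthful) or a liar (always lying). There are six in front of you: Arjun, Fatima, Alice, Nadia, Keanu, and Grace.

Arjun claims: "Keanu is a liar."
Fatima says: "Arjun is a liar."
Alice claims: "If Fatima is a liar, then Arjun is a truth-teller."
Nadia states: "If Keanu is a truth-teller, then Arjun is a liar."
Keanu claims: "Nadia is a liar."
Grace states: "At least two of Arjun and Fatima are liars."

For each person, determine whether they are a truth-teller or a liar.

Arjun: truth-teller, Fatima: liar, Alice: truth-teller, Nadia: truth-teller, Keanu: liar, Grace: liar

Consider Arjun. Suppose Arjun is a liar.
Then no assignment of the remaining roles makes every statement match its speaker's type — contradiction.
So Arjun is a truth-teller.
With that fixed, Fatima's statement is false, so Fatima is a liar.
With that fixed, Alice's statement is true, so Alice is a truth-teller.
With that fixed, Grace's statement is false, so Grace is a liar.
Consider Nadia. Suppose Nadia is a liar.
Then no assignment of the remaining roles makes every statement match its speaker's type — contradiction.
So Nadia is a truth-teller.
With that fixed, Keanu's statement is false, so Keanu is a liar.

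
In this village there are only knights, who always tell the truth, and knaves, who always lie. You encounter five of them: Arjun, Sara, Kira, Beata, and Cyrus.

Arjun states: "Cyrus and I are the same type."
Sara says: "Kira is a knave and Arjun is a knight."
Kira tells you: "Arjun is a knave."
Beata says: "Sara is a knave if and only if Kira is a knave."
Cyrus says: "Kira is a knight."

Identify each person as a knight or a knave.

Consider Arjun. Suppose Arjun is a knight.
Then no assignment of the remaining roles makes every statement match its speaker's type — contradiction.
So Arjun is a knave.
With that fixed, Sara's statement is false, so Sara is a knave.
With that fixed, Kira's statement is true, so Kira is a knight.
With that fixed, Beata's statement is false, so Beata is a knave.
With that fixed, Cyrus's statement is true, so Cyrus is a knight.

Arjun: knave, Sara: knave, Kira: knight, Beata: knave, Cyrus: knight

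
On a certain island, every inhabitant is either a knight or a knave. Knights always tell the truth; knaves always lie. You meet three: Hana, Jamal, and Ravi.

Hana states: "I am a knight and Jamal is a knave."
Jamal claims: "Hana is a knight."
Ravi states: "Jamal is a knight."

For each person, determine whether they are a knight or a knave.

Consider Hana. Suppose Hana is a knight.
Then no assignment of the remaining roles makes every statement match its speaker's type — contradiction.
So Hana is a knave.
With that fixed, Jamal's statement is false, so Jamal is a knave.
With that fixed, Ravi's statement is false, so Ravi is a knave.

Hana: knave, Jamal: knave, Ravi: knave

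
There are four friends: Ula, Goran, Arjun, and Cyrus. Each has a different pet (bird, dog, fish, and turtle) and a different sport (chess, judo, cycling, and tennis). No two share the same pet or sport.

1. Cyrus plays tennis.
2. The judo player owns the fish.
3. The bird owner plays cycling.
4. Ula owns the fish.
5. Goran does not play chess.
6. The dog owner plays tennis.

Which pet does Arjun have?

With clues 1–4, fish is impossible for Arjun's pet.
With clues 1–5, bird is impossible for Arjun's pet.
With clues 1–6, dog is impossible for Arjun's pet.
That leaves turtle.

turtle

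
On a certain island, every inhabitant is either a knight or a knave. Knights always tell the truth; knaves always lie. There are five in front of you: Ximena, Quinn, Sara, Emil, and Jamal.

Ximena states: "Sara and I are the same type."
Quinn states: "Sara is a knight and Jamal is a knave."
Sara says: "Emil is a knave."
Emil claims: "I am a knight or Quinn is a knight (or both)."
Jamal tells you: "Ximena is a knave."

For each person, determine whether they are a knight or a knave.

Ximena: knave, Quinn: knave, Sara: knight, Emil: knave, Jamal: knight

Consider Ximena. Suppose Ximena is a knight.
Then no assignment of the remaining roles makes every statement match its speaker's type — contradiction.
So Ximena is a knave.
With that fixed, Jamal's statement is true, so Jamal is a knight.
With that fixed, Quinn's statement is false, so Quinn is a knave.
Consider Sara. Suppose Sara is a knave.
Then Ximena's statement comes out true, contradicting Ximena being a knave.
So Sara is a knight.
Consider Emil. Suppose Emil is a knight.
Then Sara's statement comes out false, contradicting Sara being a knight.
So Emil is a knave.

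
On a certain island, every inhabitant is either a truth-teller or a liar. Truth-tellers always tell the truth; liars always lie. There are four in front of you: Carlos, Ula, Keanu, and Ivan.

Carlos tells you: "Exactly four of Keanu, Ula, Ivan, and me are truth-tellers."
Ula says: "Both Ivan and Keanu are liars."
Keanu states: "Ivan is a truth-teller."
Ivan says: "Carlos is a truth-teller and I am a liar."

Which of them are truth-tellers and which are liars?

Consider Carlos. Suppose Carlos is a truth-teller.
Then whichever role Ivan has, Ivan's statement has the wrong truth value — contradiction.
So Carlos is a liar.
With that fixed, Ivan's statement is false, so Ivan is a liar.
With that fixed, Keanu's statement is false, so Keanu is a liar.
With that fixed, Ula's statement is true, so Ula is a truth-teller.

Carlos: liar, Ula: truth-teller, Keanu: liar, Ivan: liar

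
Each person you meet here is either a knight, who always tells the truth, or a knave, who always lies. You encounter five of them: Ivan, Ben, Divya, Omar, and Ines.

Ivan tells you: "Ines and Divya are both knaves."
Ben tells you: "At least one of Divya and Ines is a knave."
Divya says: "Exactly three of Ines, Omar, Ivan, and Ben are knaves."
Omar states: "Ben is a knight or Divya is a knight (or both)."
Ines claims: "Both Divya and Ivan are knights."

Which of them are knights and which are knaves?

Consider Ivan. Suppose Ivan is a knave.
Then no assignment of the remaining roles makes every statement match its speaker's type — contradiction.
So Ivan is a knight.
Consider Ben. Suppose Ben is a knave.
Then no assignment of the remaining roles makes every statement match its speaker's type — contradiction.
So Ben is a knight.
With that fixed, Divya's statement is false, so Divya is a knave.
With that fixed, Omar's statement is true, so Omar is a knight.
With that fixed, Ines's statement is false, so Ines is a knave.

Ivan: knight, Ben: knight, Divya: knave, Omar: knight, Ines: knave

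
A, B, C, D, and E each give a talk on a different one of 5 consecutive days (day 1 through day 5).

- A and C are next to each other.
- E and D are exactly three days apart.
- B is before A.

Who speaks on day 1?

With clues 1–2, A and C are ruled out for day 1.
With clues 1–3, D and E are ruled out for day 1.
So day 1 is B.

B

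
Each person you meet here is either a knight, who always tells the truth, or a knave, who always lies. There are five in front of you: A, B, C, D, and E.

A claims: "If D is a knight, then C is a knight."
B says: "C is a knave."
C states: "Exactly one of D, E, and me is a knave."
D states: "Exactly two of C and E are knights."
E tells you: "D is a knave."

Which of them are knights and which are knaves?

Consider A. Suppose A is a knave.
Then no assignment of the remaining roles makes every statement match its speaker's type — contradiction.
So A is a knight.
Consider B. Suppose B is a knave.
Then no assignment of the remaining roles makes every statement match its speaker's type — contradiction.
So B is a knight.
Consider C. Suppose C is a knight.
Then B's statement comes out false, contradicting B being a knight.
So C is a knave.
With that fixed, D's statement is false, so D is a knave.
With that fixed, E's statement is true, so E is a knight.

A: knight, B: knight, C: knave, D: knave, E: knight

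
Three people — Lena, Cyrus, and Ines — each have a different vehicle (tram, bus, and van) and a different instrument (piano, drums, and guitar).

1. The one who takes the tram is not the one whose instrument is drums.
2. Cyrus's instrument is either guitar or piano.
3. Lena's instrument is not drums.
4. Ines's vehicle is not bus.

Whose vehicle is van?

Ines

With clues 1–4, Cyrus and Lena are impossible for the one with vehicle van.
That leaves Ines.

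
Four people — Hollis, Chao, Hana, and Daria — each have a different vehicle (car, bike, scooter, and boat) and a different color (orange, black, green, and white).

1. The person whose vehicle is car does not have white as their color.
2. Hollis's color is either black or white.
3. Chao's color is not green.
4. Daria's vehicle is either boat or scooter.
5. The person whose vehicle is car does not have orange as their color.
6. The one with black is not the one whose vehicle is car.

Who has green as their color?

Hana

With clues 1–2, Hollis is impossible for the one with color green.
With clues 1–3, Chao is impossible for the one with color green.
With clues 1–6, Daria is impossible for the one with color green.
That leaves Hana.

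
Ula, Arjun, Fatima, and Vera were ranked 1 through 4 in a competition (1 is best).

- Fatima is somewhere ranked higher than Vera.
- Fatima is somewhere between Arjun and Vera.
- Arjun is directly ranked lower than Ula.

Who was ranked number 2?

Arjun

With clues 1–2, Vera is ruled out for rank 2.
With clues 1–3, Fatima and Ula are ruled out for rank 2.
So rank 2 is Arjun.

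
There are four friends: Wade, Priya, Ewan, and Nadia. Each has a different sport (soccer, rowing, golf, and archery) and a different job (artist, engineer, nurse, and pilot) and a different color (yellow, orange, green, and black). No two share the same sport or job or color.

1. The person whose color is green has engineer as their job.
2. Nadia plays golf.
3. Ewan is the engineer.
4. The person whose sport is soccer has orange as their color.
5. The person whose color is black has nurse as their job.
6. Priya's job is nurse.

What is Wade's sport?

With clues 1–2, golf is impossible for Wade's sport.
With clues 1–6, archery and rowing are impossible for Wade's sport.
That leaves soccer.

soccer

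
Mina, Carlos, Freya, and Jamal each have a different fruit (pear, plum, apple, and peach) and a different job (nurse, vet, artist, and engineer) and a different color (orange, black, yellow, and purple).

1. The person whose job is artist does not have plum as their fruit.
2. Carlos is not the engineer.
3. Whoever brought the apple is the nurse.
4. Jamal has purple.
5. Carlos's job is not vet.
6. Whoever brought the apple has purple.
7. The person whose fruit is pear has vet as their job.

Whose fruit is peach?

With clues 1–6, Jamal is impossible for the one with fruit peach.
With clues 1–7, Freya and Mina are impossible for the one with fruit peach.
That leaves Carlos.

Carlos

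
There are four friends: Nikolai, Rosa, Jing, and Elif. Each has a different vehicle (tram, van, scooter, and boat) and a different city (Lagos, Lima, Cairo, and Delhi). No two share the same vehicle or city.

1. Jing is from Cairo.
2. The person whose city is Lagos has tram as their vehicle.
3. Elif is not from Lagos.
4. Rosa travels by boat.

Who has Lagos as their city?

Nikolai

Clue 1 rules out Jing for the one with city Lagos.
With clues 1–3, Elif is impossible for the one with city Lagos.
With clues 1–4, Rosa is impossible for the one with city Lagos.
That leaves Nikolai.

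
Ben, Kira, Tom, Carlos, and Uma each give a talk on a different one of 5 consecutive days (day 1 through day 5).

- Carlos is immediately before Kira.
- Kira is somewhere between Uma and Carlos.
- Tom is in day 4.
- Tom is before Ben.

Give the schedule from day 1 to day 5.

From clue 1: Kira is in {2,3,4,5}.
From clues 1–2: Kira is in {2,3,4}.
From clues 1–3: Tom → day 4.
From clues 1–4: Carlos → day 1, Kira → day 2, Uma → day 3, Ben → day 5.

Carlos, Kira, Uma, Tom, Ben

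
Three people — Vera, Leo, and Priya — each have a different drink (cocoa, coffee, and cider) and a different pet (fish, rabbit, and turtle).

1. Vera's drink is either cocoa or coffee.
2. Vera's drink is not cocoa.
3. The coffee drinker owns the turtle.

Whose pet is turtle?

Vera

With clues 1–3, Leo and Priya are impossible for the one with pet turtle.
That leaves Vera.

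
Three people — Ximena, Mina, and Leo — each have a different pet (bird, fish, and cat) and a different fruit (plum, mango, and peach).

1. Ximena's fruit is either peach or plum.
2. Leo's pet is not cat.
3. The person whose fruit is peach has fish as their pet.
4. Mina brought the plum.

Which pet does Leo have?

bird

With clues 1–2, cat is impossible for Leo's pet.
With clues 1–4, fish is impossible for Leo's pet.
That leaves bird.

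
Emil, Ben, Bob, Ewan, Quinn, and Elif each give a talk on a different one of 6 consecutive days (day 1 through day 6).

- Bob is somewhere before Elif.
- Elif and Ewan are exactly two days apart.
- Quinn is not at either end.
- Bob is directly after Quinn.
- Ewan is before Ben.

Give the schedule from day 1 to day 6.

Emil, Quinn, Bob, Ewan, Ben, Elif

From clue 1: Bob is in {1,2,3,4,5}.
From clues 1–3: Quinn is in {2,3,4,5}.
From clues 1–4: Quinn → day 2, Bob → day 3.
From clues 1–5: Emil → day 1, Ewan → day 4, Ben → day 5, Elif → day 6.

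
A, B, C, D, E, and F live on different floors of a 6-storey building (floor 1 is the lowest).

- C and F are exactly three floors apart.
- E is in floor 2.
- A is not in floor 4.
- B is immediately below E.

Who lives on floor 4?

With clues 1–2, E is ruled out for floor 4.
With clues 1–3, A is ruled out for floor 4.
With clues 1–4, B, C, and F are ruled out for floor 4.
So floor 4 is D.

D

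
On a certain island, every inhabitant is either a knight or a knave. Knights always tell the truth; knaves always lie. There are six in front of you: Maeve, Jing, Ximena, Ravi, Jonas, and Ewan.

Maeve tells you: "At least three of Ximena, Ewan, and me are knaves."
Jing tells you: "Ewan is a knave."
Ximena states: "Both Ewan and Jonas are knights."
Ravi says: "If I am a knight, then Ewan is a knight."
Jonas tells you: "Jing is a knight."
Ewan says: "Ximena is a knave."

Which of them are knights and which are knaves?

Maeve: knave, Jing: knave, Ximena: knave, Ravi: knight, Jonas: knave, Ewan: knight

Consider Maeve. Suppose Maeve is a knight.
Then Maeve's own statement would have to be true, but it can't be — contradiction.
So Maeve is a knave.
Consider Jing. Suppose Jing is a knight.
Then no assignment of the remaining roles makes every statement match its speaker's type — contradiction.
So Jing is a knave.
With that fixed, Jonas's statement is false, so Jonas is a knave.
With that fixed, Ximena's statement is false, so Ximena is a knave.
With that fixed, Ewan's statement is true, so Ewan is a knight.
With that fixed, Ravi's statement is true, so Ravi is a knight.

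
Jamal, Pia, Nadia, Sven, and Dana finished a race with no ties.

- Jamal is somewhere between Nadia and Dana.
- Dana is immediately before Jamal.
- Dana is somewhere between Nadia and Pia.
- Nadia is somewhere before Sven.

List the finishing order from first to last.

Pia, Dana, Jamal, Nadia, Sven

From clue 1: Jamal is in {2,3,4}.
From clues 1–3: Jamal is in {3,4}.
From clues 1–4: Pia → place 1, Dana → place 2, Jamal → place 3, Nadia → place 4, Sven → place 5.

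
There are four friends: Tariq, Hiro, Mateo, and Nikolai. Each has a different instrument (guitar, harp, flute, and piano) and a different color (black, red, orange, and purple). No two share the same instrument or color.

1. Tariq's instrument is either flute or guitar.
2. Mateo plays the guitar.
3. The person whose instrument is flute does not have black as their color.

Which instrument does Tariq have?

flute

Clue 1 rules out harp and piano for Tariq's instrument.
With clues 1–2, guitar is impossible for Tariq's instrument.
That leaves flute.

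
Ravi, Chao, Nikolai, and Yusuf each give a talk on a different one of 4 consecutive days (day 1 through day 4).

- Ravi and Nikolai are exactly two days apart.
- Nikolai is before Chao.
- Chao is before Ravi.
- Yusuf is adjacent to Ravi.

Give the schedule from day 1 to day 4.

From clues 1–2: Ravi is in {1,3,4}.
From clues 1–3: Ravi is in {3,4}.
From clues 1–4: Nikolai → day 1, Chao → day 2, Ravi → day 3, Yusuf → day 4.

Nikolai, Chao, Ravi, Yusuf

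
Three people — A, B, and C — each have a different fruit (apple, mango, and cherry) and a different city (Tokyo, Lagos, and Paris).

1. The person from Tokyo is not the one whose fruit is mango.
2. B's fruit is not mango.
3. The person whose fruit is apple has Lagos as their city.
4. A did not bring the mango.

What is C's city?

Paris

With clues 1–4, Lagos and Tokyo are impossible for C's city.
That leaves Paris.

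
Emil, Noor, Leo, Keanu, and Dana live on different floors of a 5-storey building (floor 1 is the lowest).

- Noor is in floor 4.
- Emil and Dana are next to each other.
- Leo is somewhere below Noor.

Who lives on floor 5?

Keanu

With clue 1, Noor is ruled out for floor 5.
With clues 1–2, Dana and Emil are ruled out for floor 5.
With clues 1–3, Leo is ruled out for floor 5.
So floor 5 is Keanu.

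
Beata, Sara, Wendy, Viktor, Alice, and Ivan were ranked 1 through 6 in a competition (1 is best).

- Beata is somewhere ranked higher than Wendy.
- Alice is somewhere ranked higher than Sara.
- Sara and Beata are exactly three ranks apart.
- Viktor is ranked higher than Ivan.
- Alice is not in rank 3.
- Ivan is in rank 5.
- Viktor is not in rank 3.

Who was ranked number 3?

With clues 1–3, Sara is ruled out for rank 3.
With clues 1–5, Alice is ruled out for rank 3.
With clues 1–6, Ivan and Wendy are ruled out for rank 3.
With clues 1–7, Viktor is ruled out for rank 3.
So rank 3 is Beata.

Beata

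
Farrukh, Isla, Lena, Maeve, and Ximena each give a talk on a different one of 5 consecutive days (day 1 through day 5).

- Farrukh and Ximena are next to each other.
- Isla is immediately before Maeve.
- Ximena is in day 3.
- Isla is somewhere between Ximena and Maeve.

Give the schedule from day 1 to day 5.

From clues 1–2: Lena is in {1,3,5}.
From clues 1–3: Ximena → day 3.
From clues 1–4: Lena → day 1, Farrukh → day 2, Isla → day 4, Maeve → day 5.

Lena, Farrukh, Ximena, Isla, Maeve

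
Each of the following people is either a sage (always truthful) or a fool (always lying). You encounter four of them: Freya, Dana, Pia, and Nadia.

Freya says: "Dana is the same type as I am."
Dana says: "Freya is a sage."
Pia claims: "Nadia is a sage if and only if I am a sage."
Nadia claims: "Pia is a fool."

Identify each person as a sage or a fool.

Consider Freya. Suppose Freya is a fool.
Then no assignment of the remaining roles makes every statement match its speaker's type — contradiction.
So Freya is a sage.
With that fixed, Dana's statement is true, so Dana is a sage.
Consider Pia. Suppose Pia is a sage.
Then no assignment of the remaining roles makes every statement match its speaker's type — contradiction.
So Pia is a fool.
With that fixed, Nadia's statement is true, so Nadia is a sage.

Freya: sage, Dana: sage, Pia: fool, Nadia: sage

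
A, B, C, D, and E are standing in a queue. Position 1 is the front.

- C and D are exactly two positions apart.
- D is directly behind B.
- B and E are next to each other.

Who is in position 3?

With clues 1–3, A, B, C, and E are ruled out for position 3.
So position 3 is D.

D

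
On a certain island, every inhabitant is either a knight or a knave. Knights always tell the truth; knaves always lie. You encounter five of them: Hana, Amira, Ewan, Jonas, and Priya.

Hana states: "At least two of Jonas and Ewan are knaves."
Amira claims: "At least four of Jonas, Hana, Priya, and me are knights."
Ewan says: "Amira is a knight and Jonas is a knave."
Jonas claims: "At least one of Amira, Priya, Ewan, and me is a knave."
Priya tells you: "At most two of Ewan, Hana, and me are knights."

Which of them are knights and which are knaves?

Consider Hana. Suppose Hana is a knight.
Then no assignment of the remaining roles makes every statement match its speaker's type — contradiction.
So Hana is a knave.
With that fixed, Amira's statement is false, so Amira is a knave.
With that fixed, Ewan's statement is false, so Ewan is a knave.
With that fixed, Jonas's statement is true, so Jonas is a knight.
With that fixed, Priya's statement is true, so Priya is a knight.

Hana: knave, Amira: knave, Ewan: knave, Jonas: knight, Priya: knight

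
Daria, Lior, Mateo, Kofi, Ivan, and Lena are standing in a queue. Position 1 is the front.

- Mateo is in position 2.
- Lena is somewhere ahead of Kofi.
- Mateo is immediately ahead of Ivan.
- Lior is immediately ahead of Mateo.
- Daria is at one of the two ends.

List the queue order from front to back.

From clue 1: Mateo → position 2.
From clues 1–2: Kofi is in {3,4,5,6}.
From clues 1–3: Ivan → position 3.
From clues 1–4: Lior → position 1.
From clues 1–5: Lena → position 4, Kofi → position 5, Daria → position 6.

Lior, Mateo, Ivan, Lena, Kofi, Daria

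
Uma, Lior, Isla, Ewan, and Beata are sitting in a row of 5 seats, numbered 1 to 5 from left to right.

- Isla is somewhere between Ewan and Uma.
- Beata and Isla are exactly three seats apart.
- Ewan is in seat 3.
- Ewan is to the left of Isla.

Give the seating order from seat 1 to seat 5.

From clue 1: Isla is in {2,3,4}.
From clues 1–2: Isla is in {2,4}.
From clues 1–3: Ewan → seat 3.
From clues 1–4: Beata → seat 1, Lior → seat 2, Isla → seat 4, Uma → seat 5.

Beata, Lior, Ewan, Isla, Uma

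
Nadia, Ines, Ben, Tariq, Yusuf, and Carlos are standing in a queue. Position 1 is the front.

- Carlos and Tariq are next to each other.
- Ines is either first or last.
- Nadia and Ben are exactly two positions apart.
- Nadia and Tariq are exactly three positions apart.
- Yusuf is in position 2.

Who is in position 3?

Ben

With clues 1–2, Ines is ruled out for position 3.
With clues 1–4, Carlos and Nadia are ruled out for position 3.
With clues 1–5, Tariq and Yusuf are ruled out for position 3.
So position 3 is Ben.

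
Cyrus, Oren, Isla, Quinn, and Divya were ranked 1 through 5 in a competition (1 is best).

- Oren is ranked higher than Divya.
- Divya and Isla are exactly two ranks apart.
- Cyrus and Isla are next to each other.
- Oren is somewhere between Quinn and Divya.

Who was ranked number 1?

Quinn

With clue 1, Divya is ruled out for rank 1.
With clues 1–3, Isla is ruled out for rank 1.
With clues 1–4, Cyrus and Oren are ruled out for rank 1.
So rank 1 is Quinn.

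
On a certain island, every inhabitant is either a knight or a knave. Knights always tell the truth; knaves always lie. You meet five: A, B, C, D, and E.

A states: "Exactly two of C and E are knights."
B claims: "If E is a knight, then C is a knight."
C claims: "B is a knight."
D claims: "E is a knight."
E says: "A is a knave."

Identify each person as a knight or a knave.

Consider A. Suppose A is a knight.
Then no assignment of the remaining roles makes every statement match its speaker's type — contradiction.
So A is a knave.
With that fixed, E's statement is true, so E is a knight.
With that fixed, D's statement is true, so D is a knight.
Consider B. Suppose B is a knight.
Then no assignment of the remaining roles makes every statement match its speaker's type — contradiction.
So B is a knave.
With that fixed, C's statement is false, so C is a knave.

A: knave, B: knave, C: knave, D: knight, E: knight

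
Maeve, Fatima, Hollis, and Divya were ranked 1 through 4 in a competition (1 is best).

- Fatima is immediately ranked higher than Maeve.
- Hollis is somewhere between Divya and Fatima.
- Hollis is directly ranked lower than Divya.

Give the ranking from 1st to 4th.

From clue 1: Maeve is in {2,3,4}.
From clues 1–2: Maeve is in {2,4}.
From clues 1–3: Divya → rank 1, Hollis → rank 2, Fatima → rank 3, Maeve → rank 4.

Divya, Hollis, Fatima, Maeve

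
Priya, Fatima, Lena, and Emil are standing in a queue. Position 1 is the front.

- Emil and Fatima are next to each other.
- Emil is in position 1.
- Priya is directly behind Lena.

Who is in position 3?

With clues 1–2, Emil and Fatima are ruled out for position 3.
With clues 1–3, Priya is ruled out for position 3.
So position 3 is Lena.

Lena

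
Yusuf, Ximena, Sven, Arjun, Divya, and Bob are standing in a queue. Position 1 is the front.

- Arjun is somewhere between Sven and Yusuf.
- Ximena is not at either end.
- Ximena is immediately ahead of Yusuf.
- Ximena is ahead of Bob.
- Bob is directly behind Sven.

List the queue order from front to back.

From clue 1: Arjun is in {2,3,4,5}.
From clues 1–2: Ximena is in {2,3,4,5}.
From clues 1–3: Yusuf is in {3,4,5,6}.
From clues 1–4: Yusuf is in {3,4,5}.
From clues 1–5: Divya → position 1, Ximena → position 2, Yusuf → position 3, Arjun → position 4, Sven → position 5, Bob → position 6.

Divya, Ximena, Yusuf, Arjun, Sven, Bob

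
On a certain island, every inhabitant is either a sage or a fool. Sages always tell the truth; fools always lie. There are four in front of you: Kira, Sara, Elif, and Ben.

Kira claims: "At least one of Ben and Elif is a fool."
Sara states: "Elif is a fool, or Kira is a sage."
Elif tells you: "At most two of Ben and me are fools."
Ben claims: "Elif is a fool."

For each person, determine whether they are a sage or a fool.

Regardless of anyone's role, Elif's statement is true, so Elif is a sage.
With that fixed, Ben's statement is false, so Ben is a fool.
With that fixed, Kira's statement is true, so Kira is a sage.
With that fixed, Sara's statement is true, so Sara is a sage.

Kira: sage, Sara: sage, Elif: sage, Ben: fool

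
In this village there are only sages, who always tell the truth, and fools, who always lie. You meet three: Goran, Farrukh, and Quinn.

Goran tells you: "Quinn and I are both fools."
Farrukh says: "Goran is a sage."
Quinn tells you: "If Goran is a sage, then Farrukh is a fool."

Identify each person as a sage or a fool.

Consider Goran. Suppose Goran is a sage.
Then Goran's own statement would have to be true, but it can't be — contradiction.
So Goran is a fool.
With that fixed, Farrukh's statement is false, so Farrukh is a fool.
With that fixed, Quinn's statement is true, so Quinn is a sage.

Goran: fool, Farrukh: fool, Quinn: sage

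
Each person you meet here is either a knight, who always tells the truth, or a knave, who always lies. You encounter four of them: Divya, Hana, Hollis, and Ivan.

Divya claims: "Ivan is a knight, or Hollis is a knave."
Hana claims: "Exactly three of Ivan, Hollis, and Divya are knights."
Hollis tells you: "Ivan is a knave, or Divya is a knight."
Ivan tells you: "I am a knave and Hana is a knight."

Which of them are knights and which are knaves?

Consider Divya. Suppose Divya is a knight.
Then no assignment of the remaining roles makes every statement match its speaker's type — contradiction.
So Divya is a knave.
With that fixed, Hana's statement is false, so Hana is a knave.
With that fixed, Ivan's statement is false, so Ivan is a knave.
With that fixed, Hollis's statement is true, so Hollis is a knight.

Divya: knave, Hana: knave, Hollis: knight, Ivan: knave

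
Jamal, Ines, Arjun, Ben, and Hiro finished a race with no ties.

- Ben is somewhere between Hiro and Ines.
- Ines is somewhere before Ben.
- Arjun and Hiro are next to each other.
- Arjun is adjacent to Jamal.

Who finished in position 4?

With clues 1–2, Ines is ruled out for place 4.
With clues 1–3, Ben and Jamal are ruled out for place 4.
With clues 1–4, Hiro is ruled out for place 4.
So place 4 is Arjun.

Arjun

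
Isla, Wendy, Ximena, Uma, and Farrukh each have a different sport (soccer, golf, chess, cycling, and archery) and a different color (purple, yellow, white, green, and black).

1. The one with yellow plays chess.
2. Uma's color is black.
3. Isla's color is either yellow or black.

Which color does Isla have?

With clues 1–2, black is impossible for Isla's color.
With clues 1–3, green, purple, and white are impossible for Isla's color.
That leaves yellow.

yellow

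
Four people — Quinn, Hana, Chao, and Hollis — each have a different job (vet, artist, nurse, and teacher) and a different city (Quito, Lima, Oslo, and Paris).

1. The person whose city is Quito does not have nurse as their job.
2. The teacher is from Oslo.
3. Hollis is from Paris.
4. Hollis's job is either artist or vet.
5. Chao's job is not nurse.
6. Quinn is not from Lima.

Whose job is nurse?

Hana

With clues 1–4, Hollis is impossible for the one with job nurse.
With clues 1–5, Chao is impossible for the one with job nurse.
With clues 1–6, Quinn is impossible for the one with job nurse.
That leaves Hana.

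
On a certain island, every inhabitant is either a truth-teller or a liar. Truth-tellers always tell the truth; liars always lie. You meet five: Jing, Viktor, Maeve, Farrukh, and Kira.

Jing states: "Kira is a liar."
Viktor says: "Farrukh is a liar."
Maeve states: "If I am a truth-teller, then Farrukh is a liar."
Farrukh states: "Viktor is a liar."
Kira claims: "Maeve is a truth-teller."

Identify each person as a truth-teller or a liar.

Consider Jing. Suppose Jing is a truth-teller.
Then no assignment of the remaining roles makes every statement match its speaker's type — contradiction.
So Jing is a liar.
Consider Viktor. Suppose Viktor is a liar.
Then no assignment of the remaining roles makes every statement match its speaker's type — contradiction.
So Viktor is a truth-teller.
With that fixed, Farrukh's statement is false, so Farrukh is a liar.
With that fixed, Maeve's statement is true, so Maeve is a truth-teller.
With that fixed, Kira's statement is true, so Kira is a truth-teller.

Jing: liar, Viktor: truth-teller, Maeve: truth-teller, Farrukh: liar, Kira: truth-teller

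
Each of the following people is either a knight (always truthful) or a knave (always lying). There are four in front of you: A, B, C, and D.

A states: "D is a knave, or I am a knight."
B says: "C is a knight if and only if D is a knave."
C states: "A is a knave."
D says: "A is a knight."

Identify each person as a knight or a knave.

Consider A. Suppose A is a knave.
Then no assignment of the remaining roles makes every statement match its speaker's type — contradiction.
So A is a knight.
With that fixed, C's statement is false, so C is a knave.
With that fixed, D's statement is true, so D is a knight.
With that fixed, B's statement is true, so B is a knight.

A: knight, B: knight, C: knave, D: knight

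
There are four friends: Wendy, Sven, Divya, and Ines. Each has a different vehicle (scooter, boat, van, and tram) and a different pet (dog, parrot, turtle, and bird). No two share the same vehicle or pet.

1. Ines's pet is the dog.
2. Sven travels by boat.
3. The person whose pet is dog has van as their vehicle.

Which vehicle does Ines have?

With clues 1–2, boat is impossible for Ines's vehicle.
With clues 1–3, scooter and tram are impossible for Ines's vehicle.
That leaves van.

van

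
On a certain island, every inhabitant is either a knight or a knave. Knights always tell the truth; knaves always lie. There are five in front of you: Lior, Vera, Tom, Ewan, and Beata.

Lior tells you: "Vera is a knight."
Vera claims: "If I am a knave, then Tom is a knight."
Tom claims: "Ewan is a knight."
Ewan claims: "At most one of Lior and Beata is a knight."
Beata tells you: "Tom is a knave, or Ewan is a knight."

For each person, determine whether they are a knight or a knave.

Lior: knight, Vera: knight, Tom: knave, Ewan: knave, Beata: knight

Consider Lior. Suppose Lior is a knave.
Then no assignment of the remaining roles makes every statement match its speaker's type — contradiction.
So Lior is a knight.
Consider Vera. Suppose Vera is a knave.
Then Lior's statement comes out false, contradicting Lior being a knight.
So Vera is a knight.
Consider Tom. Suppose Tom is a knight.
Then no assignment of the remaining roles makes every statement match its speaker's type — contradiction.
So Tom is a knave.
With that fixed, Beata's statement is true, so Beata is a knight.
With that fixed, Ewan's statement is false, so Ewan is a knave.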